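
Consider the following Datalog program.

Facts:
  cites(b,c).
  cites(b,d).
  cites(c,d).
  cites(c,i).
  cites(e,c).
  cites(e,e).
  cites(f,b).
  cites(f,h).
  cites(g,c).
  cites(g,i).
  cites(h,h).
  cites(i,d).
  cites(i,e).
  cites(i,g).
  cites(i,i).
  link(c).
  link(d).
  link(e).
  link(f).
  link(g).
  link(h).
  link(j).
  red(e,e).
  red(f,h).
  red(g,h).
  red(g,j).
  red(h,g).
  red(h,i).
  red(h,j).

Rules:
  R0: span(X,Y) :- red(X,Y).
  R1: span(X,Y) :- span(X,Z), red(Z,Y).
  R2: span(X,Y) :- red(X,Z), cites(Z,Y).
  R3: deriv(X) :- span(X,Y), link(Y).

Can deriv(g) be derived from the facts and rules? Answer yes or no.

yes

round 1: derive span(e,e) via R0 from red(e,e)
round 1: derive span(f,h) via R0 from red(f,h)
round 1: derive span(g,h) via R0 from red(g,h)
round 1: derive span(g,j) via R0 from red(g,j)
round 1: derive span(h,g) via R0 from red(h,g)
round 1: derive span(h,i) via R0 from red(h,i)
round 1: derive span(h,j) via R0 from red(h,j)
round 1: derive span(e,c) via R2 from red(e,e), cites(e,c)
round 1: derive span(h,c) via R2 from red(h,g), cites(g,c)
round 1: derive span(h,d) via R2 from red(h,i), cites(i,d)
round 1: derive span(h,e) via R2 from red(h,i), cites(i,e)
round 2: derive span(f,g) via R1 from span(f,h), red(h,g)
round 2: derive span(f,i) via R1 from span(f,h), red(h,i)
round 2: derive span(f,j) via R1 from span(f,h), red(h,j)
round 2: derive span(g,g) via R1 from span(g,h), red(h,g)
round 2: derive span(g,i) via R1 from span(g,h), red(h,i)
round 2: derive span(h,h) via R1 from span(h,g), red(g,h)
round 2: derive deriv(e) via R3 from span(e,c), link(c)
round 2: derive deriv(f) via R3 from span(f,h), link(h)
round 2: derive deriv(g) via R3 from span(g,h), link(h)
round 2: derive deriv(h) via R3 from span(h,c), link(c)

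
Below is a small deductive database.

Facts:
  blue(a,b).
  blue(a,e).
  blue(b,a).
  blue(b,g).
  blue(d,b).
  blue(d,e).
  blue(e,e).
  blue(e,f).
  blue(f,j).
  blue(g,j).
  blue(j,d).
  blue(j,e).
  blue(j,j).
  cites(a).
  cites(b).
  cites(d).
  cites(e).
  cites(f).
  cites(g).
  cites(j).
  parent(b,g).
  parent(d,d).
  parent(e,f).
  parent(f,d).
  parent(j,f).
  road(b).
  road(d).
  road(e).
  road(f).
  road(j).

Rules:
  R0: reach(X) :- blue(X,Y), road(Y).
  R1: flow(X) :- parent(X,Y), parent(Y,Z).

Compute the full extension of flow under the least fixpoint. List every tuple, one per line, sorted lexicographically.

round 1: derive flow(d) via R1 from parent(d,d), parent(d,d)
round 1: derive flow(e) via R1 from parent(e,f), parent(f,d)
round 1: derive flow(f) via R1 from parent(f,d), parent(d,d)
round 1: derive flow(j) via R1 from parent(j,f), parent(f,d)

flow(d)
flow(e)
flow(f)
flow(j)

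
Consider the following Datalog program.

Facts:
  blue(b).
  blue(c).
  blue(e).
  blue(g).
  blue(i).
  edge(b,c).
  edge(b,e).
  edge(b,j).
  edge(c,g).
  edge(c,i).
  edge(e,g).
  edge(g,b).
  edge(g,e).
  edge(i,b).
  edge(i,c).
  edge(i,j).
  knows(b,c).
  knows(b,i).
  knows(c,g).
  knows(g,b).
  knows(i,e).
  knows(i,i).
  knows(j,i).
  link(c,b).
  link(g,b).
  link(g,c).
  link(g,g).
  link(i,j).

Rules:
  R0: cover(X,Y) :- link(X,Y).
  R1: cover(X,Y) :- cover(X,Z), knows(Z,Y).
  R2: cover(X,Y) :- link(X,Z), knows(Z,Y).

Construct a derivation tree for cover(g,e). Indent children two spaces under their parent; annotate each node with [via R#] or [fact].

round 1: derive cover(c,b) via R0 from link(c,b)
round 1: derive cover(g,b) via R0 from link(g,b)
round 1: derive cover(g,c) via R0 from link(g,c)
round 1: derive cover(g,g) via R0 from link(g,g)
round 1: derive cover(i,j) via R0 from link(i,j)
round 1: derive cover(c,c) via R2 from link(c,b), knows(b,c)
round 1: derive cover(c,i) via R2 from link(c,b), knows(b,i)
round 1: derive cover(g,i) via R2 from link(g,b), knows(b,i)
round 1: derive cover(i,i) via R2 from link(i,j), knows(j,i)
round 2: derive cover(c,e) via R1 from cover(c,i), knows(i,e)
round 2: derive cover(c,g) via R1 from cover(c,c), knows(c,g)
round 2: derive cover(g,e) via R1 from cover(g,i), knows(i,e)
round 2: derive cover(i,e) via R1 from cover(i,i), knows(i,e)

cover(g,e)  [via R1]
  cover(g,i)  [via R2]
    link(g,b)  [fact]
    knows(b,i)  [fact]
  knows(i,e)  [fact]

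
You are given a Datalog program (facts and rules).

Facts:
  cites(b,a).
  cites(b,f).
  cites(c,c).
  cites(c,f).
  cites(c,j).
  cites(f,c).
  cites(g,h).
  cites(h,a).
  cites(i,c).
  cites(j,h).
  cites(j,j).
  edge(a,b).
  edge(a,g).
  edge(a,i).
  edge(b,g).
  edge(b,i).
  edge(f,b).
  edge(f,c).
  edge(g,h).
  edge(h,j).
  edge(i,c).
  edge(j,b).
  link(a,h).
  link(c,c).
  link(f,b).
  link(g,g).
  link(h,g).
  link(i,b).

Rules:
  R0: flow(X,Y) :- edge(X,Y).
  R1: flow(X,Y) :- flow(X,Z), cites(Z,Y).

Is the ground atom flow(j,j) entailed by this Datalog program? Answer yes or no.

round 1: derive flow(a,b) via R0 from edge(a,b)
round 1: derive flow(a,g) via R0 from edge(a,g)
round 1: derive flow(a,i) via R0 from edge(a,i)
round 1: derive flow(b,g) via R0 from edge(b,g)
round 1: derive flow(b,i) via R0 from edge(b,i)
round 1: derive flow(f,b) via R0 from edge(f,b)
round 1: derive flow(f,c) via R0 from edge(f,c)
round 1: derive flow(g,h) via R0 from edge(g,h)
round 1: derive flow(h,j) via R0 from edge(h,j)
round 1: derive flow(i,c) via R0 from edge(i,c)
round 1: derive flow(j,b) via R0 from edge(j,b)
round 2: derive flow(a,a) via R1 from flow(a,b), cites(b,a)
round 2: derive flow(a,c) via R1 from flow(a,i), cites(i,c)
round 2: derive flow(a,f) via R1 from flow(a,b), cites(b,f)
round 2: derive flow(a,h) via R1 from flow(a,g), cites(g,h)
round 2: derive flow(b,c) via R1 from flow(b,i), cites(i,c)
round 2: derive flow(b,h) via R1 from flow(b,g), cites(g,h)
round 2: derive flow(f,a) via R1 from flow(f,b), cites(b,a)
round 2: derive flow(f,f) via R1 from flow(f,b), cites(b,f)
round 2: derive flow(f,j) via R1 from flow(f,c), cites(c,j)
round 2: derive flow(g,a) via R1 from flow(g,h), cites(h,a)
round 2: derive flow(h,h) via R1 from flow(h,j), cites(j,h)
round 2: derive flow(i,f) via R1 from flow(i,c), cites(c,f)
round 2: derive flow(i,j) via R1 from flow(i,c), cites(c,j)
round 2: derive flow(j,a) via R1 from flow(j,b), cites(b,a)
round 2: derive flow(j,f) via R1 from flow(j,b), cites(b,f)
round 3: derive flow(a,j) via R1 from flow(a,c), cites(c,j)
round 3: derive flow(b,a) via R1 from flow(b,h), cites(h,a)
round 3: derive flow(b,f) via R1 from flow(b,c), cites(c,f)
round 3: derive flow(b,j) via R1 from flow(b,c), cites(c,j)
round 3: derive flow(f,h) via R1 from flow(f,j), cites(j,h)
round 3: derive flow(h,a) via R1 from flow(h,h), cites(h,a)
round 3: derive flow(i,h) via R1 from flow(i,j), cites(j,h)
round 3: derive flow(j,c) via R1 from flow(j,f), cites(f,c)
round 4: derive flow(i,a) via R1 from flow(i,h), cites(h,a)
round 4: derive flow(j,j) via R1 from flow(j,c), cites(c,j)
round 5: derive flow(j,h) via R1 from flow(j,j), cites(j,h)

yes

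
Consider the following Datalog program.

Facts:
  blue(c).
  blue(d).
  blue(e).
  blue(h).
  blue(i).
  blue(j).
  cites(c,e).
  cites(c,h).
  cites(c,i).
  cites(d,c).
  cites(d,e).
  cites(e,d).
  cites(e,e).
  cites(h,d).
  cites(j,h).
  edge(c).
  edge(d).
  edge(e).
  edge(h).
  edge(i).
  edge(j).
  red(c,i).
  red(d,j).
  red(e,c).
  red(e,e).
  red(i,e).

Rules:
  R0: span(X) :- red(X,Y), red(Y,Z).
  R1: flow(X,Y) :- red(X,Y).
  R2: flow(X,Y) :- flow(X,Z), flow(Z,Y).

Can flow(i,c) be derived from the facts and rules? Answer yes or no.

round 1: derive flow(c,i) via R1 from red(c,i)
round 1: derive flow(d,j) via R1 from red(d,j)
round 1: derive flow(e,c) via R1 from red(e,c)
round 1: derive flow(e,e) via R1 from red(e,e)
round 1: derive flow(i,e) via R1 from red(i,e)
round 2: derive flow(c,e) via R2 from flow(c,i), flow(i,e)
round 2: derive flow(e,i) via R2 from flow(e,c), flow(c,i)
round 2: derive flow(i,c) via R2 from flow(i,e), flow(e,c)
round 3: derive flow(c,c) via R2 from flow(c,e), flow(e,c)
round 3: derive flow(i,i) via R2 from flow(i,c), flow(c,i)

yes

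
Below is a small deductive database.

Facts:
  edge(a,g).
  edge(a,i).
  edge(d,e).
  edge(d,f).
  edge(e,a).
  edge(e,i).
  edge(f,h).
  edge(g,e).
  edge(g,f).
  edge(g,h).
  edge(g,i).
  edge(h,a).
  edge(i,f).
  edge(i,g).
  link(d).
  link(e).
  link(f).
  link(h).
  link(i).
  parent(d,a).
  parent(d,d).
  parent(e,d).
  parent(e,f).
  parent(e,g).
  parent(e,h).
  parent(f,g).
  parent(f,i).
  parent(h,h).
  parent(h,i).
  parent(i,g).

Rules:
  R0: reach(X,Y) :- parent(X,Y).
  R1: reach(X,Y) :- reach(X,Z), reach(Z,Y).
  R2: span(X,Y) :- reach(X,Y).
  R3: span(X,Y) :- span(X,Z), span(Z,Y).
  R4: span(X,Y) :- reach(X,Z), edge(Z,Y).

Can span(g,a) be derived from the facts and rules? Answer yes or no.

no

round 1: derive reach(d,a) via R0 from parent(d,a)
round 1: derive reach(d,d) via R0 from parent(d,d)
round 1: derive reach(e,d) via R0 from parent(e,d)
round 1: derive reach(e,f) via R0 from parent(e,f)
round 1: derive reach(e,g) via R0 from parent(e,g)
round 1: derive reach(e,h) via R0 from parent(e,h)
round 1: derive reach(f,g) via R0 from parent(f,g)
round 1: derive reach(f,i) via R0 from parent(f,i)
round 1: derive reach(h,h) via R0 from parent(h,h)
round 1: derive reach(h,i) via R0 from parent(h,i)
round 1: derive reach(i,g) via R0 from parent(i,g)
round 2: derive reach(e,a) via R1 from reach(e,d), reach(d,a)
round 2: derive reach(e,i) via R1 from reach(e,f), reach(f,i)
round 2: derive reach(h,g) via R1 from reach(h,i), reach(i,g)
round 2: derive span(d,a) via R2 from reach(d,a)
round 2: derive span(d,d) via R2 from reach(d,d)
round 2: derive span(e,d) via R2 from reach(e,d)
round 2: derive span(e,f) via R2 from reach(e,f)
round 2: derive span(e,g) via R2 from reach(e,g)
round 2: derive span(e,h) via R2 from reach(e,h)
round 2: derive span(f,g) via R2 from reach(f,g)
round 2: derive span(f,i) via R2 from reach(f,i)
round 2: derive span(h,h) via R2 from reach(h,h)
round 2: derive span(h,i) via R2 from reach(h,i)
round 2: derive span(i,g) via R2 from reach(i,g)
round 2: derive span(d,e) via R4 from reach(d,d), edge(d,e)
round 2: derive span(d,f) via R4 from reach(d,d), edge(d,f)
round 2: derive span(d,g) via R4 from reach(d,a), edge(a,g)
round 2: derive span(d,i) via R4 from reach(d,a), edge(a,i)
round 2: derive span(e,a) via R4 from reach(e,h), edge(h,a)
round 2: derive span(e,e) via R4 from reach(e,d), edge(d,e)
round 2: derive span(e,i) via R4 from reach(e,g), edge(g,i)
round 2: derive span(f,e) via R4 from reach(f,g), edge(g,e)
round 2: derive span(f,f) via R4 from reach(f,g), edge(g,f)
round 2: derive span(f,h) via R4 from reach(f,g), edge(g,h)
round 2: derive span(h,a) via R4 from reach(h,h), edge(h,a)
round 2: derive span(h,f) via R4 from reach(h,i), edge(i,f)
round 2: derive span(h,g) via R4 from reach(h,i), edge(i,g)
round 2: derive span(i,e) via R4 from reach(i,g), edge(g,e)
round 2: derive span(i,f) via R4 from reach(i,g), edge(g,f)
round 2: derive span(i,h) via R4 from reach(i,g), edge(g,h)
round 2: derive span(i,i) via R4 from reach(i,g), edge(g,i)
round 3: derive span(d,h) via R3 from span(d,e), span(e,h)
round 3: derive span(f,a) via R3 from span(f,e), span(e,a)
round 3: derive span(f,d) via R3 from span(f,e), span(e,d)
round 3: derive span(h,e) via R3 from span(h,f), span(f,e)
round 3: derive span(i,a) via R3 from span(i,e), span(e,a)
round 3: derive span(i,d) via R3 from span(i,e), span(e,d)
round 4: derive span(h,d) via R3 from span(h,e), span(e,d)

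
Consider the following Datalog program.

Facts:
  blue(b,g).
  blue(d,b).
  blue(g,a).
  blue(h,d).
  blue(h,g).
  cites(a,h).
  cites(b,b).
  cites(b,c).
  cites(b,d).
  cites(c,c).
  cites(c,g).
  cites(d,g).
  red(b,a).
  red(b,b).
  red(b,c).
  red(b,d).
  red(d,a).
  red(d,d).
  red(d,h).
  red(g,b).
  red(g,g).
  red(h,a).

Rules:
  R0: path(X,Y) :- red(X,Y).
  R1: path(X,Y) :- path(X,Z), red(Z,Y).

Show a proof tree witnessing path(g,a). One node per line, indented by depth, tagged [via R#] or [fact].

path(g,a)  [via R1]
  path(g,b)  [via R0]
    red(g,b)  [fact]
  red(b,a)  [fact]

round 1: derive path(b,a) via R0 from red(b,a)
round 1: derive path(b,b) via R0 from red(b,b)
round 1: derive path(b,c) via R0 from red(b,c)
round 1: derive path(b,d) via R0 from red(b,d)
round 1: derive path(d,a) via R0 from red(d,a)
round 1: derive path(d,d) via R0 from red(d,d)
round 1: derive path(d,h) via R0 from red(d,h)
round 1: derive path(g,b) via R0 from red(g,b)
round 1: derive path(g,g) via R0 from red(g,g)
round 1: derive path(h,a) via R0 from red(h,a)
round 2: derive path(b,h) via R1 from path(b,d), red(d,h)
round 2: derive path(g,a) via R1 from path(g,b), red(b,a)
round 2: derive path(g,c) via R1 from path(g,b), red(b,c)
round 2: derive path(g,d) via R1 from path(g,b), red(b,d)
round 3: derive path(g,h) via R1 from path(g,d), red(d,h)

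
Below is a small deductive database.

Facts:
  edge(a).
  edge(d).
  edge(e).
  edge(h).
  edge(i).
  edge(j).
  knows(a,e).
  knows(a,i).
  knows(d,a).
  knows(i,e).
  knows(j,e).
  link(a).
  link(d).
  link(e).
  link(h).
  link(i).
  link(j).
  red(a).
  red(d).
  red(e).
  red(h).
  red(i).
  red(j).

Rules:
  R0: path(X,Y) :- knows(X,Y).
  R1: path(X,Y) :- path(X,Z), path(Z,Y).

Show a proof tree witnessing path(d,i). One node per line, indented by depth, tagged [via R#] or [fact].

round 1: derive path(a,e) via R0 from knows(a,e)
round 1: derive path(a,i) via R0 from knows(a,i)
round 1: derive path(d,a) via R0 from knows(d,a)
round 1: derive path(i,e) via R0 from knows(i,e)
round 1: derive path(j,e) via R0 from knows(j,e)
round 2: derive path(d,e) via R1 from path(d,a), path(a,e)
round 2: derive path(d,i) via R1 from path(d,a), path(a,i)

path(d,i)  [via R1]
  path(d,a)  [via R0]
    knows(d,a)  [fact]
  path(a,i)  [via R0]
    knows(a,i)  [fact]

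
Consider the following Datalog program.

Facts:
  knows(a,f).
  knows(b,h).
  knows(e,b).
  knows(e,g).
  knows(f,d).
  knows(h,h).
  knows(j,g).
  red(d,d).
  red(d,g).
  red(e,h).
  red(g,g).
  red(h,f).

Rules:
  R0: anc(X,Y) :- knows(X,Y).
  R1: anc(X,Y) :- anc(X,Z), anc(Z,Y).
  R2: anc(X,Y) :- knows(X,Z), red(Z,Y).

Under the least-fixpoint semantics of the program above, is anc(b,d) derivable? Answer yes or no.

yes

round 1: derive anc(a,f) via R0 from knows(a,f)
round 1: derive anc(b,h) via R0 from knows(b,h)
round 1: derive anc(e,b) via R0 from knows(e,b)
round 1: derive anc(e,g) via R0 from knows(e,g)
round 1: derive anc(f,d) via R0 from knows(f,d)
round 1: derive anc(h,h) via R0 from knows(h,h)
round 1: derive anc(j,g) via R0 from knows(j,g)
round 1: derive anc(b,f) via R2 from knows(b,h), red(h,f)
round 1: derive anc(f,g) via R2 from knows(f,d), red(d,g)
round 1: derive anc(h,f) via R2 from knows(h,h), red(h,f)
round 2: derive anc(a,d) via R1 from anc(a,f), anc(f,d)
round 2: derive anc(a,g) via R1 from anc(a,f), anc(f,g)
round 2: derive anc(b,d) via R1 from anc(b,f), anc(f,d)
round 2: derive anc(b,g) via R1 from anc(b,f), anc(f,g)
round 2: derive anc(e,f) via R1 from anc(e,b), anc(b,f)
round 2: derive anc(e,h) via R1 from anc(e,b), anc(b,h)
round 2: derive anc(h,d) via R1 from anc(h,f), anc(f,d)
round 2: derive anc(h,g) via R1 from anc(h,f), anc(f,g)
round 3: derive anc(e,d) via R1 from anc(e,b), anc(b,d)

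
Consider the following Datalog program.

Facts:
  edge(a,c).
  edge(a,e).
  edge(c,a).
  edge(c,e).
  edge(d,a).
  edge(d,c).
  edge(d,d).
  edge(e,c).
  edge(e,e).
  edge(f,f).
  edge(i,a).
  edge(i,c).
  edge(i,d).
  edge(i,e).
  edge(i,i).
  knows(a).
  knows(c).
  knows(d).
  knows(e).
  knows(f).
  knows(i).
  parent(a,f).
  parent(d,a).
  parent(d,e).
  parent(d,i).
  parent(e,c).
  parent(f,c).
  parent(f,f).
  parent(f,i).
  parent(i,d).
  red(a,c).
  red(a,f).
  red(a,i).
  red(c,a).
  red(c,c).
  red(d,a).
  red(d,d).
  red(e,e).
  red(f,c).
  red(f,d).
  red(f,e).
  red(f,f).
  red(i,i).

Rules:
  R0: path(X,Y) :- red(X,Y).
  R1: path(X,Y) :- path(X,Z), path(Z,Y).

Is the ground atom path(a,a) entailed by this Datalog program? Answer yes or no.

yes

round 1: derive path(a,c) via R0 from red(a,c)
round 1: derive path(a,f) via R0 from red(a,f)
round 1: derive path(a,i) via R0 from red(a,i)
round 1: derive path(c,a) via R0 from red(c,a)
round 1: derive path(c,c) via R0 from red(c,c)
round 1: derive path(d,a) via R0 from red(d,a)
round 1: derive path(d,d) via R0 from red(d,d)
round 1: derive path(e,e) via R0 from red(e,e)
round 1: derive path(f,c) via R0 from red(f,c)
round 1: derive path(f,d) via R0 from red(f,d)
round 1: derive path(f,e) via R0 from red(f,e)
round 1: derive path(f,f) via R0 from red(f,f)
round 1: derive path(i,i) via R0 from red(i,i)
round 2: derive path(a,a) via R1 from path(a,c), path(c,a)
round 2: derive path(a,d) via R1 from path(a,f), path(f,d)
round 2: derive path(a,e) via R1 from path(a,f), path(f,e)
round 2: derive path(c,f) via R1 from path(c,a), path(a,f)
round 2: derive path(c,i) via R1 from path(c,a), path(a,i)
round 2: derive path(d,c) via R1 from path(d,a), path(a,c)
round 2: derive path(d,f) via R1 from path(d,a), path(a,f)
round 2: derive path(d,i) via R1 from path(d,a), path(a,i)
round 2: derive path(f,a) via R1 from path(f,c), path(c,a)
round 3: derive path(c,d) via R1 from path(c,a), path(a,d)
round 3: derive path(c,e) via R1 from path(c,a), path(a,e)
round 3: derive path(d,e) via R1 from path(d,a), path(a,e)
round 3: derive path(f,i) via R1 from path(f,a), path(a,i)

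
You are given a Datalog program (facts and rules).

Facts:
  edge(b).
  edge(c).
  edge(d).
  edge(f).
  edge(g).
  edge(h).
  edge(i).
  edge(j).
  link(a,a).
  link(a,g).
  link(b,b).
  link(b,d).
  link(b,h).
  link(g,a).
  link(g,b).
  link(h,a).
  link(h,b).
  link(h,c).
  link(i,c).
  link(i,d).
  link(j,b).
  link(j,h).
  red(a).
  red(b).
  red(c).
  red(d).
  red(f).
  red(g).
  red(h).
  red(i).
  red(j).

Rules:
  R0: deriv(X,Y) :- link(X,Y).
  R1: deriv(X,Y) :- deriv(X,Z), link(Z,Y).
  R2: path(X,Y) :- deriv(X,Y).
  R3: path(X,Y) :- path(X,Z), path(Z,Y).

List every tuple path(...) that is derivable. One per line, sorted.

round 1: derive deriv(a,a) via R0 from link(a,a)
round 1: derive deriv(a,g) via R0 from link(a,g)
round 1: derive deriv(b,b) via R0 from link(b,b)
round 1: derive deriv(b,d) via R0 from link(b,d)
round 1: derive deriv(b,h) via R0 from link(b,h)
round 1: derive deriv(g,a) via R0 from link(g,a)
round 1: derive deriv(g,b) via R0 from link(g,b)
round 1: derive deriv(h,a) via R0 from link(h,a)
round 1: derive deriv(h,b) via R0 from link(h,b)
round 1: derive deriv(h,c) via R0 from link(h,c)
round 1: derive deriv(i,c) via R0 from link(i,c)
round 1: derive deriv(i,d) via R0 from link(i,d)
round 1: derive deriv(j,b) via R0 from link(j,b)
round 1: derive deriv(j,h) via R0 from link(j,h)
round 2: derive deriv(a,b) via R1 from deriv(a,g), link(g,b)
round 2: derive deriv(b,a) via R1 from deriv(b,h), link(h,a)
round 2: derive deriv(b,c) via R1 from deriv(b,h), link(h,c)
round 2: derive deriv(g,d) via R1 from deriv(g,b), link(b,d)
round 2: derive deriv(g,g) via R1 from deriv(g,a), link(a,g)
round 2: derive deriv(g,h) via R1 from deriv(g,b), link(b,h)
round 2: derive deriv(h,d) via R1 from deriv(h,b), link(b,d)
round 2: derive deriv(h,g) via R1 from deriv(h,a), link(a,g)
round 2: derive deriv(h,h) via R1 from deriv(h,b), link(b,h)
round 2: derive deriv(j,a) via R1 from deriv(j,h), link(h,a)
round 2: derive deriv(j,c) via R1 from deriv(j,h), link(h,c)
round 2: derive deriv(j,d) via R1 from deriv(j,b), link(b,d)
round 2: derive path(a,a) via R2 from deriv(a,a)
round 2: derive path(a,g) via R2 from deriv(a,g)
round 2: derive path(b,b) via R2 from deriv(b,b)
round 2: derive path(b,d) via R2 from deriv(b,d)
round 2: derive path(b,h) via R2 from deriv(b,h)
round 2: derive path(g,a) via R2 from deriv(g,a)
round 2: derive path(g,b) via R2 from deriv(g,b)
round 2: derive path(h,a) via R2 from deriv(h,a)
round 2: derive path(h,b) via R2 from deriv(h,b)
round 2: derive path(h,c) via R2 from deriv(h,c)
round 2: derive path(i,c) via R2 from deriv(i,c)
round 2: derive path(i,d) via R2 from deriv(i,d)
round 2: derive path(j,b) via R2 from deriv(j,b)
round 2: derive path(j,h) via R2 from deriv(j,h)
round 3: derive deriv(a,d) via R1 from deriv(a,b), link(b,d)
round 3: derive deriv(a,h) via R1 from deriv(a,b), link(b,h)
round 3: derive deriv(b,g) via R1 from deriv(b,a), link(a,g)
round 3: derive deriv(g,c) via R1 from deriv(g,h), link(h,c)
round 3: derive deriv(j,g) via R1 from deriv(j,a), link(a,g)
round 3: derive path(a,b) via R2 from deriv(a,b)
round 3: derive path(b,a) via R2 from deriv(b,a)
round 3: derive path(b,c) via R2 from deriv(b,c)
round 3: derive path(g,d) via R2 from deriv(g,d)
round 3: derive path(g,g) via R2 from deriv(g,g)
round 3: derive path(g,h) via R2 from deriv(g,h)
round 3: derive path(h,d) via R2 from deriv(h,d)
round 3: derive path(h,g) via R2 from deriv(h,g)
round 3: derive path(h,h) via R2 from deriv(h,h)
round 3: derive path(j,a) via R2 from deriv(j,a)
round 3: derive path(j,c) via R2 from deriv(j,c)
round 3: derive path(j,d) via R2 from deriv(j,d)
round 4: derive deriv(a,c) via R1 from deriv(a,h), link(h,c)
round 4: derive path(a,d) via R2 from deriv(a,d)
round 4: derive path(a,h) via R2 from deriv(a,h)
round 4: derive path(b,g) via R2 from deriv(b,g)
round 4: derive path(g,c) via R2 from deriv(g,c)
round 4: derive path(j,g) via R2 from deriv(j,g)
round 4: derive path(a,c) via R3 from path(a,b), path(b,c)

path(a,a)
path(a,b)
path(a,c)
path(a,d)
path(a,g)
path(a,h)
path(b,a)
path(b,b)
path(b,c)
path(b,d)
path(b,g)
path(b,h)
path(g,a)
path(g,b)
path(g,c)
path(g,d)
path(g,g)
path(g,h)
path(h,a)
path(h,b)
path(h,c)
path(h,d)
path(h,g)
path(h,h)
path(i,c)
path(i,d)
path(j,a)
path(j,b)
path(j,c)
path(j,d)
path(j,g)
path(j,h)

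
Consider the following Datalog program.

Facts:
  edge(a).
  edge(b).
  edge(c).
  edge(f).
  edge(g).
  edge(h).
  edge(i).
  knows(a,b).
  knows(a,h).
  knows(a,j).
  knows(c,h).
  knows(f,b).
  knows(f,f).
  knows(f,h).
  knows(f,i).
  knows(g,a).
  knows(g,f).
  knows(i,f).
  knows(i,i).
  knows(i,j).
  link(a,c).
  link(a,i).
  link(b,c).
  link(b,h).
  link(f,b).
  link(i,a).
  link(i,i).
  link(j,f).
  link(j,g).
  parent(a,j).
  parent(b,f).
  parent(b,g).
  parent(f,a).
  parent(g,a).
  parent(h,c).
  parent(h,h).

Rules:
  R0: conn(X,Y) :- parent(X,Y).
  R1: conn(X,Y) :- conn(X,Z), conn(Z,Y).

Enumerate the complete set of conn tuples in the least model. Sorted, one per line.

conn(a,j)
conn(b,a)
conn(b,f)
conn(b,g)
conn(b,j)
conn(f,a)
conn(f,j)
conn(g,a)
conn(g,j)
conn(h,c)
conn(h,h)

round 1: derive conn(a,j) via R0 from parent(a,j)
round 1: derive conn(b,f) via R0 from parent(b,f)
round 1: derive conn(b,g) via R0 from parent(b,g)
round 1: derive conn(f,a) via R0 from parent(f,a)
round 1: derive conn(g,a) via R0 from parent(g,a)
round 1: derive conn(h,c) via R0 from parent(h,c)
round 1: derive conn(h,h) via R0 from parent(h,h)
round 2: derive conn(b,a) via R1 from conn(b,f), conn(f,a)
round 2: derive conn(f,j) via R1 from conn(f,a), conn(a,j)
round 2: derive conn(g,j) via R1 from conn(g,a), conn(a,j)
round 3: derive conn(b,j) via R1 from conn(b,a), conn(a,j)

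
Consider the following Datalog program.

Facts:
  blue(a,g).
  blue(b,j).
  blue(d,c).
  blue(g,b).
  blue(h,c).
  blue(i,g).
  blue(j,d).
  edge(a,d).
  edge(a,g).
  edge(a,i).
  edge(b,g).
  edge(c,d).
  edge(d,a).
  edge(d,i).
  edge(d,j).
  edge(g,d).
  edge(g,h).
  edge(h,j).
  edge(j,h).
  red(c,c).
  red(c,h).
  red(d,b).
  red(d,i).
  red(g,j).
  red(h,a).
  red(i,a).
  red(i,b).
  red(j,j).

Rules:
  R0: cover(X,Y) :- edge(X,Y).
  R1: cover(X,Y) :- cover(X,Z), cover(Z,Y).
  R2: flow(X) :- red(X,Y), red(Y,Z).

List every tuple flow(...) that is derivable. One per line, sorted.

flow(c)
flow(d)
flow(g)
flow(j)

round 1: derive flow(c) via R2 from red(c,c), red(c,c)
round 1: derive flow(d) via R2 from red(d,i), red(i,a)
round 1: derive flow(g) via R2 from red(g,j), red(j,j)
round 1: derive flow(j) via R2 from red(j,j), red(j,j)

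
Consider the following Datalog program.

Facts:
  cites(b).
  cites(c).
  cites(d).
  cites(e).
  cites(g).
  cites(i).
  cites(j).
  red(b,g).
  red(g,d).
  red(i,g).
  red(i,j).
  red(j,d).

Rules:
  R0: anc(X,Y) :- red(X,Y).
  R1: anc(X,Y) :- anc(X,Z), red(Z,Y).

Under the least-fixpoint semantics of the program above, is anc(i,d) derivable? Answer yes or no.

round 1: derive anc(b,g) via R0 from red(b,g)
round 1: derive anc(g,d) via R0 from red(g,d)
round 1: derive anc(i,g) via R0 from red(i,g)
round 1: derive anc(i,j) via R0 from red(i,j)
round 1: derive anc(j,d) via R0 from red(j,d)
round 2: derive anc(b,d) via R1 from anc(b,g), red(g,d)
round 2: derive anc(i,d) via R1 from anc(i,g), red(g,d)

yes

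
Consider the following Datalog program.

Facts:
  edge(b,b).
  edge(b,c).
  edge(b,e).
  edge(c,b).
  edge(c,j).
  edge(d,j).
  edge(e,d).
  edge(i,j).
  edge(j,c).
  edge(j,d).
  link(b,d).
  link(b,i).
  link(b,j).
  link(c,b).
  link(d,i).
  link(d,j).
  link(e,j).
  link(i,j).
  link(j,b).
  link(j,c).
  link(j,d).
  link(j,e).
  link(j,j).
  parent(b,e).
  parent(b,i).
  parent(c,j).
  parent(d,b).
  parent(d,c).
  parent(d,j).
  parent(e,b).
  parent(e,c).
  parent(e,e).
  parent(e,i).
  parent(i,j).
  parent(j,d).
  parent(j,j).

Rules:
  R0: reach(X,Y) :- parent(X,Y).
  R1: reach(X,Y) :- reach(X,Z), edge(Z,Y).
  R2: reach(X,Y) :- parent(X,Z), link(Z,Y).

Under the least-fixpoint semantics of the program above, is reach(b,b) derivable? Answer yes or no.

yes

round 1: derive reach(b,e) via R0 from parent(b,e)
round 1: derive reach(b,i) via R0 from parent(b,i)
round 1: derive reach(c,j) via R0 from parent(c,j)
round 1: derive reach(d,b) via R0 from parent(d,b)
round 1: derive reach(d,c) via R0 from parent(d,c)
round 1: derive reach(d,j) via R0 from parent(d,j)
round 1: derive reach(e,b) via R0 from parent(e,b)
round 1: derive reach(e,c) via R0 from parent(e,c)
round 1: derive reach(e,e) via R0 from parent(e,e)
round 1: derive reach(e,i) via R0 from parent(e,i)
round 1: derive reach(i,j) via R0 from parent(i,j)
round 1: derive reach(j,d) via R0 from parent(j,d)
round 1: derive reach(j,j) via R0 from parent(j,j)
round 1: derive reach(b,j) via R2 from parent(b,e), link(e,j)
round 1: derive reach(c,b) via R2 from parent(c,j), link(j,b)
round 1: derive reach(c,c) via R2 from parent(c,j), link(j,c)
round 1: derive reach(c,d) via R2 from parent(c,j), link(j,d)
round 1: derive reach(c,e) via R2 from parent(c,j), link(j,e)
round 1: derive reach(d,d) via R2 from parent(d,b), link(b,d)
round 1: derive reach(d,e) via R2 from parent(d,j), link(j,e)
round 1: derive reach(d,i) via R2 from parent(d,b), link(b,i)
round 1: derive reach(e,d) via R2 from parent(e,b), link(b,d)
round 1: derive reach(e,j) via R2 from parent(e,b), link(b,j)
round 1: derive reach(i,b) via R2 from parent(i,j), link(j,b)
round 1: derive reach(i,c) via R2 from parent(i,j), link(j,c)
round 1: derive reach(i,d) via R2 from parent(i,j), link(j,d)
round 1: derive reach(i,e) via R2 from parent(i,j), link(j,e)
round 1: derive reach(j,b) via R2 from parent(j,j), link(j,b)
round 1: derive reach(j,c) via R2 from parent(j,j), link(j,c)
round 1: derive reach(j,e) via R2 from parent(j,j), link(j,e)
round 1: derive reach(j,i) via R2 from parent(j,d), link(d,i)
round 2: derive reach(b,c) via R1 from reach(b,j), edge(j,c)
round 2: derive reach(b,d) via R1 from reach(b,e), edge(e,d)
round 3: derive reach(b,b) via R1 from reach(b,c), edge(c,b)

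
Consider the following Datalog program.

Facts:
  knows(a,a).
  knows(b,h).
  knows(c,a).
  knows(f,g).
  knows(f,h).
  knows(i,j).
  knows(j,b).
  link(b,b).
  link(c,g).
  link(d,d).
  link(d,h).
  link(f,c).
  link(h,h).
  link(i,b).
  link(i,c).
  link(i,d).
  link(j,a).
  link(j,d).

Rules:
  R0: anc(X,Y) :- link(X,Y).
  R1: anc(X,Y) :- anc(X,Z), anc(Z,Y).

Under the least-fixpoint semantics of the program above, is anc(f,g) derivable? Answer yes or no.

yes

round 1: derive anc(b,b) via R0 from link(b,b)
round 1: derive anc(c,g) via R0 from link(c,g)
round 1: derive anc(d,d) via R0 from link(d,d)
round 1: derive anc(d,h) via R0 from link(d,h)
round 1: derive anc(f,c) via R0 from link(f,c)
round 1: derive anc(h,h) via R0 from link(h,h)
round 1: derive anc(i,b) via R0 from link(i,b)
round 1: derive anc(i,c) via R0 from link(i,c)
round 1: derive anc(i,d) via R0 from link(i,d)
round 1: derive anc(j,a) via R0 from link(j,a)
round 1: derive anc(j,d) via R0 from link(j,d)
round 2: derive anc(f,g) via R1 from anc(f,c), anc(c,g)
round 2: derive anc(i,g) via R1 from anc(i,c), anc(c,g)
round 2: derive anc(i,h) via R1 from anc(i,d), anc(d,h)
round 2: derive anc(j,h) via R1 from anc(j,d), anc(d,h)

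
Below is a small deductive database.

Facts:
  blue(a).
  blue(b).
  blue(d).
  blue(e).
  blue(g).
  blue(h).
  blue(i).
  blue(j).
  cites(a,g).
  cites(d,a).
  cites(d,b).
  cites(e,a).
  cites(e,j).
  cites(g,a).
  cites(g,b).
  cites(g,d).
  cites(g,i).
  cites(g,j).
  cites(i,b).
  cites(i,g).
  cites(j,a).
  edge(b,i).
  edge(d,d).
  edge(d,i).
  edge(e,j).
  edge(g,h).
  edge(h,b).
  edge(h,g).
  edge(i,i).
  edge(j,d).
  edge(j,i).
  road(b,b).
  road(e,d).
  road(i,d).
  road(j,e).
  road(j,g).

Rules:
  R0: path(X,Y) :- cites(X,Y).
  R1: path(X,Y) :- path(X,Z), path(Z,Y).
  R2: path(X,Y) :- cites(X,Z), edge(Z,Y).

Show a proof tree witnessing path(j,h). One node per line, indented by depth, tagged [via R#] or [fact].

round 1: derive path(a,g) via R0 from cites(a,g)
round 1: derive path(d,a) via R0 from cites(d,a)
round 1: derive path(d,b) via R0 from cites(d,b)
round 1: derive path(e,a) via R0 from cites(e,a)
round 1: derive path(e,j) via R0 from cites(e,j)
round 1: derive path(g,a) via R0 from cites(g,a)
round 1: derive path(g,b) via R0 from cites(g,b)
round 1: derive path(g,d) via R0 from cites(g,d)
round 1: derive path(g,i) via R0 from cites(g,i)
round 1: derive path(g,j) via R0 from cites(g,j)
round 1: derive path(i,b) via R0 from cites(i,b)
round 1: derive path(i,g) via R0 from cites(i,g)
round 1: derive path(j,a) via R0 from cites(j,a)
round 1: derive path(a,h) via R2 from cites(a,g), edge(g,h)
round 1: derive path(d,i) via R2 from cites(d,b), edge(b,i)
round 1: derive path(e,d) via R2 from cites(e,j), edge(j,d)
round 1: derive path(e,i) via R2 from cites(e,j), edge(j,i)
round 1: derive path(i,h) via R2 from cites(i,g), edge(g,h)
round 1: derive path(i,i) via R2 from cites(i,b), edge(b,i)
round 2: derive path(a,a) via R1 from path(a,g), path(g,a)
round 2: derive path(a,b) via R1 from path(a,g), path(g,b)
round 2: derive path(a,d) via R1 from path(a,g), path(g,d)
round 2: derive path(a,i) via R1 from path(a,g), path(g,i)
round 2: derive path(a,j) via R1 from path(a,g), path(g,j)
round 2: derive path(d,g) via R1 from path(d,a), path(a,g)
round 2: derive path(d,h) via R1 from path(d,a), path(a,h)
round 2: derive path(e,b) via R1 from path(e,d), path(d,b)
round 2: derive path(e,g) via R1 from path(e,a), path(a,g)
round 2: derive path(e,h) via R1 from path(e,a), path(a,h)
round 2: derive path(g,g) via R1 from path(g,a), path(a,g)
round 2: derive path(g,h) via R1 from path(g,a), path(a,h)
round 2: derive path(i,a) via R1 from path(i,g), path(g,a)
round 2: derive path(i,d) via R1 from path(i,g), path(g,d)
round 2: derive path(i,j) via R1 from path(i,g), path(g,j)
round 2: derive path(j,g) via R1 from path(j,a), path(a,g)
round 2: derive path(j,h) via R1 from path(j,a), path(a,h)
round 3: derive path(d,d) via R1 from path(d,a), path(a,d)
round 3: derive path(d,j) via R1 from path(d,a), path(a,j)
round 3: derive path(j,b) via R1 from path(j,a), path(a,b)
round 3: derive path(j,d) via R1 from path(j,a), path(a,d)
round 3: derive path(j,i) via R1 from path(j,a), path(a,i)
round 3: derive path(j,j) via R1 from path(j,a), path(a,j)

path(j,h)  [via R1]
  path(j,a)  [via R0]
    cites(j,a)  [fact]
  path(a,h)  [via R2]
    cites(a,g)  [fact]
    edge(g,h)  [fact]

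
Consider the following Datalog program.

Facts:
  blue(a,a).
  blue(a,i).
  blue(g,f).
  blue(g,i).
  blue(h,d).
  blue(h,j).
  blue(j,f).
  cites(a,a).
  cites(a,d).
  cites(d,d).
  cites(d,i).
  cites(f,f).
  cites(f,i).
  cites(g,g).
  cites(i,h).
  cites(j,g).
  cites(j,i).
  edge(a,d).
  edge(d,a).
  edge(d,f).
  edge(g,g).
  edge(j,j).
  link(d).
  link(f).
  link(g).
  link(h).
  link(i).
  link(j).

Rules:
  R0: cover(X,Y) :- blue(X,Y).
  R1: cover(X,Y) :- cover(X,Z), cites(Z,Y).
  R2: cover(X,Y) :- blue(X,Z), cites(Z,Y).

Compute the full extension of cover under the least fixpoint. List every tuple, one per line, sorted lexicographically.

cover(a,a)
cover(a,d)
cover(a,h)
cover(a,i)
cover(g,f)
cover(g,h)
cover(g,i)
cover(h,d)
cover(h,g)
cover(h,h)
cover(h,i)
cover(h,j)
cover(j,f)
cover(j,h)
cover(j,i)

round 1: derive cover(a,a) via R0 from blue(a,a)
round 1: derive cover(a,i) via R0 from blue(a,i)
round 1: derive cover(g,f) via R0 from blue(g,f)
round 1: derive cover(g,i) via R0 from blue(g,i)
round 1: derive cover(h,d) via R0 from blue(h,d)
round 1: derive cover(h,j) via R0 from blue(h,j)
round 1: derive cover(j,f) via R0 from blue(j,f)
round 1: derive cover(a,d) via R2 from blue(a,a), cites(a,d)
round 1: derive cover(a,h) via R2 from blue(a,i), cites(i,h)
round 1: derive cover(g,h) via R2 from blue(g,i), cites(i,h)
round 1: derive cover(h,g) via R2 from blue(h,j), cites(j,g)
round 1: derive cover(h,i) via R2 from blue(h,d), cites(d,i)
round 1: derive cover(j,i) via R2 from blue(j,f), cites(f,i)
round 2: derive cover(h,h) via R1 from cover(h,i), cites(i,h)
round 2: derive cover(j,h) via R1 from cover(j,i), cites(i,h)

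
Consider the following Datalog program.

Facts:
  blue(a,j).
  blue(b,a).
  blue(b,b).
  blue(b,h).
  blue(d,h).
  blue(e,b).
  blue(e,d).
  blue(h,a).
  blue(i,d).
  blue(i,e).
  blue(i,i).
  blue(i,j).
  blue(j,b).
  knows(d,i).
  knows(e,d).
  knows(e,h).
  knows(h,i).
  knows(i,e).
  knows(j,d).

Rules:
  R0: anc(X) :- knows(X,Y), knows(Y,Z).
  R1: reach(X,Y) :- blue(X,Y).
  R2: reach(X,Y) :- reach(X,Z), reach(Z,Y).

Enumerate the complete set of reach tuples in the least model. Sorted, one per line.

round 1: derive reach(a,j) via R1 from blue(a,j)
round 1: derive reach(b,a) via R1 from blue(b,a)
round 1: derive reach(b,b) via R1 from blue(b,b)
round 1: derive reach(b,h) via R1 from blue(b,h)
round 1: derive reach(d,h) via R1 from blue(d,h)
round 1: derive reach(e,b) via R1 from blue(e,b)
round 1: derive reach(e,d) via R1 from blue(e,d)
round 1: derive reach(h,a) via R1 from blue(h,a)
round 1: derive reach(i,d) via R1 from blue(i,d)
round 1: derive reach(i,e) via R1 from blue(i,e)
round 1: derive reach(i,i) via R1 from blue(i,i)
round 1: derive reach(i,j) via R1 from blue(i,j)
round 1: derive reach(j,b) via R1 from blue(j,b)
round 2: derive reach(a,b) via R2 from reach(a,j), reach(j,b)
round 2: derive reach(b,j) via R2 from reach(b,a), reach(a,j)
round 2: derive reach(d,a) via R2 from reach(d,h), reach(h,a)
round 2: derive reach(e,a) via R2 from reach(e,b), reach(b,a)
round 2: derive reach(e,h) via R2 from reach(e,b), reach(b,h)
round 2: derive reach(h,j) via R2 from reach(h,a), reach(a,j)
round 2: derive reach(i,b) via R2 from reach(i,e), reach(e,b)
round 2: derive reach(i,h) via R2 from reach(i,d), reach(d,h)
round 2: derive reach(j,a) via R2 from reach(j,b), reach(b,a)
round 2: derive reach(j,h) via R2 from reach(j,b), reach(b,h)
round 3: derive reach(a,a) via R2 from reach(a,b), reach(b,a)
round 3: derive reach(a,h) via R2 from reach(a,b), reach(b,h)
round 3: derive reach(d,b) via R2 from reach(d,a), reach(a,b)
round 3: derive reach(d,j) via R2 from reach(d,a), reach(a,j)
round 3: derive reach(e,j) via R2 from reach(e,a), reach(a,j)
round 3: derive reach(h,b) via R2 from reach(h,a), reach(a,b)
round 3: derive reach(h,h) via R2 from reach(h,j), reach(j,h)
round 3: derive reach(i,a) via R2 from reach(i,b), reach(b,a)
round 3: derive reach(j,j) via R2 from reach(j,a), reach(a,j)

reach(a,a)
reach(a,b)
reach(a,h)
reach(a,j)
reach(b,a)
reach(b,b)
reach(b,h)
reach(b,j)
reach(d,a)
reach(d,b)
reach(d,h)
reach(d,j)
reach(e,a)
reach(e,b)
reach(e,d)
reach(e,h)
reach(e,j)
reach(h,a)
reach(h,b)
reach(h,h)
reach(h,j)
reach(i,a)
reach(i,b)
reach(i,d)
reach(i,e)
reach(i,h)
reach(i,i)
reach(i,j)
reach(j,a)
reach(j,b)
reach(j,h)
reach(j,j)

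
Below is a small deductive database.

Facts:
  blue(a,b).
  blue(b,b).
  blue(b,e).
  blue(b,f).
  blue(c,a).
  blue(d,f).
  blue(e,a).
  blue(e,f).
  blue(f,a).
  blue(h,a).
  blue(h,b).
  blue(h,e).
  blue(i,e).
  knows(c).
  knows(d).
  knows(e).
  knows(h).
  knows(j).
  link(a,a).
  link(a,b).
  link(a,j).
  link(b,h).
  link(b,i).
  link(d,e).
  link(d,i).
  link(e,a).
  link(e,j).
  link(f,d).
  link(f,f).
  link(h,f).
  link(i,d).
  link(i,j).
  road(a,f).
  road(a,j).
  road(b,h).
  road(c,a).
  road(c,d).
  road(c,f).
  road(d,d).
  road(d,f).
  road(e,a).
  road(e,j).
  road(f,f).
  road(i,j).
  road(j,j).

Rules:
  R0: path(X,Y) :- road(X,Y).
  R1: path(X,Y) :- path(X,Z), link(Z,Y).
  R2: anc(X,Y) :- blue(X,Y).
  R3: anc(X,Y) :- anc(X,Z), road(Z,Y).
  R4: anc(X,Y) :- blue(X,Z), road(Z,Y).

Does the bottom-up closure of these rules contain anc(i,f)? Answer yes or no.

round 1: derive anc(a,b) via R2 from blue(a,b)
round 1: derive anc(b,b) via R2 from blue(b,b)
round 1: derive anc(b,e) via R2 from blue(b,e)
round 1: derive anc(b,f) via R2 from blue(b,f)
round 1: derive anc(c,a) via R2 from blue(c,a)
round 1: derive anc(d,f) via R2 from blue(d,f)
round 1: derive anc(e,a) via R2 from blue(e,a)
round 1: derive anc(e,f) via R2 from blue(e,f)
round 1: derive anc(f,a) via R2 from blue(f,a)
round 1: derive anc(h,a) via R2 from blue(h,a)
round 1: derive anc(h,b) via R2 from blue(h,b)
round 1: derive anc(h,e) via R2 from blue(h,e)
round 1: derive anc(i,e) via R2 from blue(i,e)
round 1: derive anc(a,h) via R4 from blue(a,b), road(b,h)
round 1: derive anc(b,a) via R4 from blue(b,e), road(e,a)
round 1: derive anc(b,h) via R4 from blue(b,b), road(b,h)
round 1: derive anc(b,j) via R4 from blue(b,e), road(e,j)
round 1: derive anc(c,f) via R4 from blue(c,a), road(a,f)
round 1: derive anc(c,j) via R4 from blue(c,a), road(a,j)
round 1: derive anc(e,j) via R4 from blue(e,a), road(a,j)
round 1: derive anc(f,f) via R4 from blue(f,a), road(a,f)
round 1: derive anc(f,j) via R4 from blue(f,a), road(a,j)
round 1: derive anc(h,f) via R4 from blue(h,a), road(a,f)
round 1: derive anc(h,h) via R4 from blue(h,b), road(b,h)
round 1: derive anc(h,j) via R4 from blue(h,a), road(a,j)
round 1: derive anc(i,a) via R4 from blue(i,e), road(e,a)
round 1: derive anc(i,j) via R4 from blue(i,e), road(e,j)
round 2: derive anc(i,f) via R3 from anc(i,a), road(a,f)

yes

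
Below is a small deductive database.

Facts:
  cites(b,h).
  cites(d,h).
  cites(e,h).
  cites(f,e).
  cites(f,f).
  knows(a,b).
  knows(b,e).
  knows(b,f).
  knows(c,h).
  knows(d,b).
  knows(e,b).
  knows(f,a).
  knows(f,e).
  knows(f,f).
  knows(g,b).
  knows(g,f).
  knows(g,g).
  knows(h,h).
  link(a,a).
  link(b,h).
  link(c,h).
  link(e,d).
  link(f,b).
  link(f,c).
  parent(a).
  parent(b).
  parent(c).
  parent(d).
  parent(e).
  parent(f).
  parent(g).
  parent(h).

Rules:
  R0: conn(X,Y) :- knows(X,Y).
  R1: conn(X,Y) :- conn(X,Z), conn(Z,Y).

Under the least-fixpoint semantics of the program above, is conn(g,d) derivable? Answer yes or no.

round 1: derive conn(a,b) via R0 from knows(a,b)
round 1: derive conn(b,e) via R0 from knows(b,e)
round 1: derive conn(b,f) via R0 from knows(b,f)
round 1: derive conn(c,h) via R0 from knows(c,h)
round 1: derive conn(d,b) via R0 from knows(d,b)
round 1: derive conn(e,b) via R0 from knows(e,b)
round 1: derive conn(f,a) via R0 from knows(f,a)
round 1: derive conn(f,e) via R0 from knows(f,e)
round 1: derive conn(f,f) via R0 from knows(f,f)
round 1: derive conn(g,b) via R0 from knows(g,b)
round 1: derive conn(g,f) via R0 from knows(g,f)
round 1: derive conn(g,g) via R0 from knows(g,g)
round 1: derive conn(h,h) via R0 from knows(h,h)
round 2: derive conn(a,e) via R1 from conn(a,b), conn(b,e)
round 2: derive conn(a,f) via R1 from conn(a,b), conn(b,f)
round 2: derive conn(b,a) via R1 from conn(b,f), conn(f,a)
round 2: derive conn(b,b) via R1 from conn(b,e), conn(e,b)
round 2: derive conn(d,e) via R1 from conn(d,b), conn(b,e)
round 2: derive conn(d,f) via R1 from conn(d,b), conn(b,f)
round 2: derive conn(e,e) via R1 from conn(e,b), conn(b,e)
round 2: derive conn(e,f) via R1 from conn(e,b), conn(b,f)
round 2: derive conn(f,b) via R1 from conn(f,a), conn(a,b)
round 2: derive conn(g,a) via R1 from conn(g,f), conn(f,a)
round 2: derive conn(g,e) via R1 from conn(g,b), conn(b,e)
round 3: derive conn(a,a) via R1 from conn(a,b), conn(b,a)
round 3: derive conn(d,a) via R1 from conn(d,b), conn(b,a)
round 3: derive conn(e,a) via R1 from conn(e,b), conn(b,a)

no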